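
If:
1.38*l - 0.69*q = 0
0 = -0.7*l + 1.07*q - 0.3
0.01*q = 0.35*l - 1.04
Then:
No Solution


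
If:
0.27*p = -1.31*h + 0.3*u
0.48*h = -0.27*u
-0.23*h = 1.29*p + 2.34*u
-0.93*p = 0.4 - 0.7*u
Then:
No Solution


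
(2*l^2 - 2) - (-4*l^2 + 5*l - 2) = 6*l^2 - 5*l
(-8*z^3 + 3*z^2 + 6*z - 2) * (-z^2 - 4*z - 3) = 8*z^5 + 29*z^4 + 6*z^3 - 31*z^2 - 10*z + 6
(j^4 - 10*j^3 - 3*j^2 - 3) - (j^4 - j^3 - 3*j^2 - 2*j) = -9*j^3 + 2*j - 3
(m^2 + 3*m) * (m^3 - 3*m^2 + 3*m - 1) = m^5 - 6*m^3 + 8*m^2 - 3*m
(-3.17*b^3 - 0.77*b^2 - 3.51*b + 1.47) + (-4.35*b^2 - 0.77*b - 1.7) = -3.17*b^3 - 5.12*b^2 - 4.28*b - 0.23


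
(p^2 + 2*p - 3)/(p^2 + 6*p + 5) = (p^2 + 2*p - 3)/(p^2 + 6*p + 5)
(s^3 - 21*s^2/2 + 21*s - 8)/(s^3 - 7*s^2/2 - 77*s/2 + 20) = (s - 2)/(s + 5)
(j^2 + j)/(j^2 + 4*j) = (j + 1)/(j + 4)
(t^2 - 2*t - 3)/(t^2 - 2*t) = (t^2 - 2*t - 3)/(t*(t - 2))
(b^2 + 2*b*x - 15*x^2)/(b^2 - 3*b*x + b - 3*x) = (b + 5*x)/(b + 1)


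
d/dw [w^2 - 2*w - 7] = 2*w - 2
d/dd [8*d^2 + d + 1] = 16*d + 1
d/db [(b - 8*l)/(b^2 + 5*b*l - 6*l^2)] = (b^2 + 5*b*l - 6*l^2 - (b - 8*l)*(2*b + 5*l))/(b^2 + 5*b*l - 6*l^2)^2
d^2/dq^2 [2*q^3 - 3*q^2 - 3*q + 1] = 12*q - 6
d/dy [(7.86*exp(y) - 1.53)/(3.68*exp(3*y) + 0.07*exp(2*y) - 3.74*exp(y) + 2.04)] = (-57.8496*exp(3*y) + 16.341*exp(2*y) + 0.214200000000002*exp(y) + 10.3122)*exp(y)/(13.5424*exp(6*y) + 0.5152*exp(5*y) - 27.5215*exp(4*y) + 14.4908*exp(3*y) + 14.2732*exp(2*y) - 15.2592*exp(y) + 4.1616)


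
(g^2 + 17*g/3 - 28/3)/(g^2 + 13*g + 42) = (g - 4/3)/(g + 6)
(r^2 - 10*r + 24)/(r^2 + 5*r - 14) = (r^2 - 10*r + 24)/(r^2 + 5*r - 14)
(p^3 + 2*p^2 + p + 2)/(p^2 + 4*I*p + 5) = (p^2 + p*(2 + I) + 2*I)/(p + 5*I)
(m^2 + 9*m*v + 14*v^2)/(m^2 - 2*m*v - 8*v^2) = (-m - 7*v)/(-m + 4*v)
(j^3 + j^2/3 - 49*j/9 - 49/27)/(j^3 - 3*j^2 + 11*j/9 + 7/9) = (j + 7/3)/(j - 1)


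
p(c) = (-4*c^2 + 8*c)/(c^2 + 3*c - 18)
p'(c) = (8 - 8*c)/(c^2 + 3*c - 18) + (-2*c - 3)*(-4*c^2 + 8*c)/(c^2 + 3*c - 18)^2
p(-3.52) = 4.81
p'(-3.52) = -3.44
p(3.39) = -5.15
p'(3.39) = 8.52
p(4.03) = -3.17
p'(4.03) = 1.04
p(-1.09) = 0.67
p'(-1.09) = -0.81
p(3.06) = -23.87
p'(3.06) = 370.11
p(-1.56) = 1.10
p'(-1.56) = -1.02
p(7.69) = -2.73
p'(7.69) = -0.05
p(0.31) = -0.12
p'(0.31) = -0.35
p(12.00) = -2.96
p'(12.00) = -0.05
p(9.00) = -2.80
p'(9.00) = -0.06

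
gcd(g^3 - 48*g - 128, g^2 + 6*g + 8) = g + 4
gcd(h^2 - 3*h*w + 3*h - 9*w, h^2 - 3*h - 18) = h + 3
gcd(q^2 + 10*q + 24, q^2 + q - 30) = q + 6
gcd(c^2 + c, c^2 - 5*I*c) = c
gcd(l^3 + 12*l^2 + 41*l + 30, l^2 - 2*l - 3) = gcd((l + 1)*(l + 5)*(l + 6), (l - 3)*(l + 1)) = l + 1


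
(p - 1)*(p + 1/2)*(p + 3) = p^3 + 5*p^2/2 - 2*p - 3/2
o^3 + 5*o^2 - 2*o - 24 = (o - 2)*(o + 3)*(o + 4)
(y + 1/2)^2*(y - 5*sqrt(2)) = y^3 - 5*sqrt(2)*y^2 + y^2 - 5*sqrt(2)*y + y/4 - 5*sqrt(2)/4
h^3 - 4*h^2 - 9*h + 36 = (h - 4)*(h - 3)*(h + 3)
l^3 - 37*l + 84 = (l - 4)*(l - 3)*(l + 7)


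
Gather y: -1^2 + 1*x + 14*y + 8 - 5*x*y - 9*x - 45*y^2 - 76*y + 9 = -8*x - 45*y^2 + y*(-5*x - 62) + 16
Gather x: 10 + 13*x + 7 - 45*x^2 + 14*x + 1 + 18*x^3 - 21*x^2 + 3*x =18*x^3 - 66*x^2 + 30*x + 18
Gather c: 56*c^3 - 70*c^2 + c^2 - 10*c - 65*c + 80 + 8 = 56*c^3 - 69*c^2 - 75*c + 88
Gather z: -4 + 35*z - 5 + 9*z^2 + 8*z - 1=9*z^2 + 43*z - 10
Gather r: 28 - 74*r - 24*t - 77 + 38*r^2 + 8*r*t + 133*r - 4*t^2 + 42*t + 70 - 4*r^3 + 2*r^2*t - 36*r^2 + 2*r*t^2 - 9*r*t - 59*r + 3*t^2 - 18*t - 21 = -4*r^3 + r^2*(2*t + 2) + r*(2*t^2 - t) - t^2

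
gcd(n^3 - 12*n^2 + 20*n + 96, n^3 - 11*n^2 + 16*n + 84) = n^2 - 4*n - 12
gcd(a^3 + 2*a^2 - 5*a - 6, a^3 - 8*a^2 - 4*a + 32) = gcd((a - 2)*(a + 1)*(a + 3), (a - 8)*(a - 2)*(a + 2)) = a - 2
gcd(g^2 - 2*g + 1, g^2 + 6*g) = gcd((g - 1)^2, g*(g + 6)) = 1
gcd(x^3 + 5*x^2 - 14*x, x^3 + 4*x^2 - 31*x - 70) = x + 7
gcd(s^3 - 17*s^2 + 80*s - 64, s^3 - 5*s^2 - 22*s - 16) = s - 8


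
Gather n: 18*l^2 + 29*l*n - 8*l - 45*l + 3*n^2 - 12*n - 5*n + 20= 18*l^2 - 53*l + 3*n^2 + n*(29*l - 17) + 20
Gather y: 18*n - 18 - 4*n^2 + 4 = -4*n^2 + 18*n - 14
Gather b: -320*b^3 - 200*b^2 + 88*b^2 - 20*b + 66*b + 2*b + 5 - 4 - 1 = -320*b^3 - 112*b^2 + 48*b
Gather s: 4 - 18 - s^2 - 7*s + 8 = -s^2 - 7*s - 6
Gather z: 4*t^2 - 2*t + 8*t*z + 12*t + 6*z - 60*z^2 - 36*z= 4*t^2 + 10*t - 60*z^2 + z*(8*t - 30)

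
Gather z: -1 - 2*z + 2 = 1 - 2*z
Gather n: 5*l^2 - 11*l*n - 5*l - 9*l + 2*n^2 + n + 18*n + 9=5*l^2 - 14*l + 2*n^2 + n*(19 - 11*l) + 9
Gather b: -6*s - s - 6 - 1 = -7*s - 7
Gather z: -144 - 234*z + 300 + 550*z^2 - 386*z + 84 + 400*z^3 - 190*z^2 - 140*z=400*z^3 + 360*z^2 - 760*z + 240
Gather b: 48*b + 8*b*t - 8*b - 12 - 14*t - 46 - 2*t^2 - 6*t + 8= b*(8*t + 40) - 2*t^2 - 20*t - 50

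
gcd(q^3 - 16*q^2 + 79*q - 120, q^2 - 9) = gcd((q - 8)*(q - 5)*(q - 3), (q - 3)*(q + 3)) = q - 3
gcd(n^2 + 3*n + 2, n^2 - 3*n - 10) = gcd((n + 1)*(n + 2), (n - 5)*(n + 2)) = n + 2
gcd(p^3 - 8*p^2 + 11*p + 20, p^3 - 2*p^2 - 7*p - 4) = p^2 - 3*p - 4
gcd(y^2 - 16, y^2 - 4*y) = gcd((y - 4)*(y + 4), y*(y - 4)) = y - 4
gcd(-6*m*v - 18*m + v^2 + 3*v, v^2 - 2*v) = 1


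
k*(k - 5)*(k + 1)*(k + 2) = k^4 - 2*k^3 - 13*k^2 - 10*k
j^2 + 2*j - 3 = (j - 1)*(j + 3)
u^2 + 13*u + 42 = (u + 6)*(u + 7)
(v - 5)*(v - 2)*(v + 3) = v^3 - 4*v^2 - 11*v + 30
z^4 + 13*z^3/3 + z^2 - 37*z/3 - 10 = (z - 5/3)*(z + 1)*(z + 2)*(z + 3)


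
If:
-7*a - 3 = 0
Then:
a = -3/7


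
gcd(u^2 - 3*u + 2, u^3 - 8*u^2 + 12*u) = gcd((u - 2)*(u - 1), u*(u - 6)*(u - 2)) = u - 2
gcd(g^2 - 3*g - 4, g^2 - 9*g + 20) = g - 4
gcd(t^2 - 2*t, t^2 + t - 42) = 1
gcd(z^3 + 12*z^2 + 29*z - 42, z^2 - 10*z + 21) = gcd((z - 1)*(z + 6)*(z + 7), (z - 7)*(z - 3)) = 1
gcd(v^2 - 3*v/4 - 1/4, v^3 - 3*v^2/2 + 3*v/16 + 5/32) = v + 1/4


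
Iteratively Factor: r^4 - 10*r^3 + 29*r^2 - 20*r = (r - 1)*(r^3 - 9*r^2 + 20*r) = (r - 4)*(r - 1)*(r^2 - 5*r) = (r - 5)*(r - 4)*(r - 1)*(r)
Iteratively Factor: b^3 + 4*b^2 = (b)*(b^2 + 4*b) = b^2*(b + 4)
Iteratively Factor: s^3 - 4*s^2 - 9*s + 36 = (s - 3)*(s^2 - s - 12) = (s - 4)*(s - 3)*(s + 3)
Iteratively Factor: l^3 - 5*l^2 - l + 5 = (l + 1)*(l^2 - 6*l + 5) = (l - 5)*(l + 1)*(l - 1)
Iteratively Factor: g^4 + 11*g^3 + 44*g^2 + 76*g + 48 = (g + 4)*(g^3 + 7*g^2 + 16*g + 12) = (g + 2)*(g + 4)*(g^2 + 5*g + 6) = (g + 2)^2*(g + 4)*(g + 3)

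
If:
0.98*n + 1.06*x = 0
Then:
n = -1.08163265306122*x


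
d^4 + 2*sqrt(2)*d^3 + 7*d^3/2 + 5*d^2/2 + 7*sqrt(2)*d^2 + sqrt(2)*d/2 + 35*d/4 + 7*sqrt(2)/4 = (d + 7/2)*(d + sqrt(2)/2)^2*(d + sqrt(2))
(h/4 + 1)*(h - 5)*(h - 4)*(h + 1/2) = h^4/4 - 9*h^3/8 - 37*h^2/8 + 18*h + 10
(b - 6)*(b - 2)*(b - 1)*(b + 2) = b^4 - 7*b^3 + 2*b^2 + 28*b - 24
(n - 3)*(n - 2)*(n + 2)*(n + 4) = n^4 + n^3 - 16*n^2 - 4*n + 48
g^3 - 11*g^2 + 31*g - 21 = (g - 7)*(g - 3)*(g - 1)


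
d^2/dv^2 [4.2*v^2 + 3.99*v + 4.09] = 8.40000000000000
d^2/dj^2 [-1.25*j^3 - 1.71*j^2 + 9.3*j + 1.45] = -7.5*j - 3.42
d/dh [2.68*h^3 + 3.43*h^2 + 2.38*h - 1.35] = 8.04*h^2 + 6.86*h + 2.38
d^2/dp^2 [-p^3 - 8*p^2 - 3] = -6*p - 16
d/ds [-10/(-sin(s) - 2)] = -10*cos(s)/(sin(s) + 2)^2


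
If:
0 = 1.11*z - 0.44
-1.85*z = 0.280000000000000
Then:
No Solution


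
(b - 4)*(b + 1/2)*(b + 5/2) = b^3 - b^2 - 43*b/4 - 5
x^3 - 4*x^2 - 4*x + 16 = (x - 4)*(x - 2)*(x + 2)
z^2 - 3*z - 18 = (z - 6)*(z + 3)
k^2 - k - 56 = (k - 8)*(k + 7)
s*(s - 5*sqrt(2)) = s^2 - 5*sqrt(2)*s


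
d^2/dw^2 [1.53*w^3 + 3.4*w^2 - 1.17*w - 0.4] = 9.18*w + 6.8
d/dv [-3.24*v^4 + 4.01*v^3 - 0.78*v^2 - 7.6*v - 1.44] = -12.96*v^3 + 12.03*v^2 - 1.56*v - 7.6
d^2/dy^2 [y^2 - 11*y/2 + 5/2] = 2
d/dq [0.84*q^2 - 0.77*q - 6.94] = 1.68*q - 0.77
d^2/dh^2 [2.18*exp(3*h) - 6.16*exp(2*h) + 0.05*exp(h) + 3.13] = (19.62*exp(2*h) - 24.64*exp(h) + 0.05)*exp(h)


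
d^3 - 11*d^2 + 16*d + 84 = (d - 7)*(d - 6)*(d + 2)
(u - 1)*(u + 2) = u^2 + u - 2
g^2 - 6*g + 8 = (g - 4)*(g - 2)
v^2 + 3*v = v*(v + 3)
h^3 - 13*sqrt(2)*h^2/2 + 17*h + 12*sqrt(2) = (h - 4*sqrt(2))*(h - 3*sqrt(2))*(h + sqrt(2)/2)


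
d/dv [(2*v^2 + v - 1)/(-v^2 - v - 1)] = (-v^2 - 6*v - 2)/(v^4 + 2*v^3 + 3*v^2 + 2*v + 1)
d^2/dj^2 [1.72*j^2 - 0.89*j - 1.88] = 3.44000000000000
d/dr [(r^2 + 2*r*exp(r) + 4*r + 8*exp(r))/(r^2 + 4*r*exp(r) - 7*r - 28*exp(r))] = (-(r^2 + 2*r*exp(r) + 4*r + 8*exp(r))*(4*r*exp(r) + 2*r - 24*exp(r) - 7) + 2*(r^2 + 4*r*exp(r) - 7*r - 28*exp(r))*(r*exp(r) + r + 5*exp(r) + 2))/(r^2 + 4*r*exp(r) - 7*r - 28*exp(r))^2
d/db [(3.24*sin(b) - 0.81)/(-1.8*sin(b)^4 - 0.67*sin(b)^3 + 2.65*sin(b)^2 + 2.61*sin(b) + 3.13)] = (17.496*sin(b)^4 - 1.4904*sin(b)^3 - 10.2141*sin(b)^2 + 4.293*sin(b) + 12.2553)*cos(b)/(3.24*sin(b)^8 + 2.412*sin(b)^7 - 9.0911*sin(b)^6 - 12.947*sin(b)^5 - 7.7429*sin(b)^4 + 9.6388*sin(b)^3 + 23.4011*sin(b)^2 + 16.3386*sin(b) + 9.7969)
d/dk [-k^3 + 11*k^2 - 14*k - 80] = -3*k^2 + 22*k - 14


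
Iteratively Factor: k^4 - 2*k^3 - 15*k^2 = (k + 3)*(k^3 - 5*k^2) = k*(k + 3)*(k^2 - 5*k) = k^2*(k + 3)*(k - 5)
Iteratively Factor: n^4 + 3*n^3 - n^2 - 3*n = (n + 3)*(n^3 - n) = (n - 1)*(n + 3)*(n^2 + n) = n*(n - 1)*(n + 3)*(n + 1)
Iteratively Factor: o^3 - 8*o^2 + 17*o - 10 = (o - 5)*(o^2 - 3*o + 2) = (o - 5)*(o - 2)*(o - 1)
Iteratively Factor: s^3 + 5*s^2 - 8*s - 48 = (s + 4)*(s^2 + s - 12) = (s + 4)^2*(s - 3)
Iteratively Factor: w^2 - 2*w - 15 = (w - 5)*(w + 3)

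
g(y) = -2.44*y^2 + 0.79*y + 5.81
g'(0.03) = 0.64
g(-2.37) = -9.77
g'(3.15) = -14.58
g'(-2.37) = 12.36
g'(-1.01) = 5.72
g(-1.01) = 2.52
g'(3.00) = -13.85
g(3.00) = -13.78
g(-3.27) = -22.86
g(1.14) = 3.54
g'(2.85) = -13.12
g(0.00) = 5.81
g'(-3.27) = 16.75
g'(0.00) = 0.79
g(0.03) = 5.83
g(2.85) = -11.76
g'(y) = 0.79 - 4.88*y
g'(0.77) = -2.97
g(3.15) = -15.91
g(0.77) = 4.97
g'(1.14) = -4.77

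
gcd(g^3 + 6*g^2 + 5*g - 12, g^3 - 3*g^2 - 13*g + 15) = g^2 + 2*g - 3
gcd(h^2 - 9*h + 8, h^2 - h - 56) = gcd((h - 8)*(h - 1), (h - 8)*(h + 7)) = h - 8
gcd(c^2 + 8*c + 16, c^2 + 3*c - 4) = c + 4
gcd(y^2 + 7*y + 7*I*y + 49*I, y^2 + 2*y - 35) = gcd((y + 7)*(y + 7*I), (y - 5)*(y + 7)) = y + 7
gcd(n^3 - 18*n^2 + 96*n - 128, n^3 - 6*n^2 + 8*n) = n - 2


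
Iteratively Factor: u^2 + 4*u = (u + 4)*(u)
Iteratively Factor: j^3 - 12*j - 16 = (j + 2)*(j^2 - 2*j - 8) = (j - 4)*(j + 2)*(j + 2)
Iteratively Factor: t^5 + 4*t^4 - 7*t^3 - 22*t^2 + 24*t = (t - 1)*(t^4 + 5*t^3 - 2*t^2 - 24*t) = (t - 2)*(t - 1)*(t^3 + 7*t^2 + 12*t) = t*(t - 2)*(t - 1)*(t^2 + 7*t + 12) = t*(t - 2)*(t - 1)*(t + 3)*(t + 4)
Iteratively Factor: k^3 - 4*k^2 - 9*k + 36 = (k + 3)*(k^2 - 7*k + 12) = (k - 3)*(k + 3)*(k - 4)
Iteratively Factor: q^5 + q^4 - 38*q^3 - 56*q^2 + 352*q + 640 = (q + 4)*(q^4 - 3*q^3 - 26*q^2 + 48*q + 160) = (q + 4)^2*(q^3 - 7*q^2 + 2*q + 40) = (q - 5)*(q + 4)^2*(q^2 - 2*q - 8) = (q - 5)*(q - 4)*(q + 4)^2*(q + 2)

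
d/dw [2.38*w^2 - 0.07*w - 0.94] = 4.76*w - 0.07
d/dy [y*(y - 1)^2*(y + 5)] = 4*y^3 + 9*y^2 - 18*y + 5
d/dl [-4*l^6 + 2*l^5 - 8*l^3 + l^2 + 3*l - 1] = -24*l^5 + 10*l^4 - 24*l^2 + 2*l + 3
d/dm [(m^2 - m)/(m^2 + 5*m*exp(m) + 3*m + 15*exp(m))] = (-m*(m - 1)*(5*m*exp(m) + 2*m + 20*exp(m) + 3) + (2*m - 1)*(m^2 + 5*m*exp(m) + 3*m + 15*exp(m)))/(m^2 + 5*m*exp(m) + 3*m + 15*exp(m))^2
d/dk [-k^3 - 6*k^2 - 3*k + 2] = -3*k^2 - 12*k - 3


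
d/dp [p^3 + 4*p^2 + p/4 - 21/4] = 3*p^2 + 8*p + 1/4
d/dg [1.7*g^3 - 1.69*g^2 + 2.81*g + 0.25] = 5.1*g^2 - 3.38*g + 2.81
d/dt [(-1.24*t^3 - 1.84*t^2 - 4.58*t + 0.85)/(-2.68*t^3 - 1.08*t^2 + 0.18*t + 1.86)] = (-1.77635683940025e-15*t^5 - 3.592*t^4 - 24.9952*t^3 - 5.3628*t^2 - 5.0088*t - 8.6718)/(7.1824*t^6 + 5.7888*t^5 + 0.2016*t^4 - 10.3584*t^3 - 3.9852*t^2 + 0.6696*t + 3.4596)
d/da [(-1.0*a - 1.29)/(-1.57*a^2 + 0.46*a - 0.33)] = (-1.57*a^2 - 4.0506*a + 0.9234)/(2.4649*a^4 - 1.4444*a^3 + 1.2478*a^2 - 0.3036*a + 0.1089)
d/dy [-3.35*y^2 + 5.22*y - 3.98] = 5.22 - 6.7*y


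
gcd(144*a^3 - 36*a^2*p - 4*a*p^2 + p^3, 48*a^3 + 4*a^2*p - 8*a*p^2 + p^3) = 24*a^2 - 10*a*p + p^2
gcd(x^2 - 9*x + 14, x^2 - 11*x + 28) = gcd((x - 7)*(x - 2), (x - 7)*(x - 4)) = x - 7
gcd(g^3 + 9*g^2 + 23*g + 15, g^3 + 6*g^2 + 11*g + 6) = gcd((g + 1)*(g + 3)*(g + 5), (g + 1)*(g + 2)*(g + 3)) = g^2 + 4*g + 3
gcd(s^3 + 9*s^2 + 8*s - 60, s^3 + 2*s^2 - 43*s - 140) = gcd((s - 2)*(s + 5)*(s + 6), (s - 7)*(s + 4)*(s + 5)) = s + 5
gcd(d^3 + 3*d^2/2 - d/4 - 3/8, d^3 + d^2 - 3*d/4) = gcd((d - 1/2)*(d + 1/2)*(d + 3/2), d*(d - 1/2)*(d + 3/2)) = d^2 + d - 3/4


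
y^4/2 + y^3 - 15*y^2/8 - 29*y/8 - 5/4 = (y/2 + 1/2)*(y - 2)*(y + 1/2)*(y + 5/2)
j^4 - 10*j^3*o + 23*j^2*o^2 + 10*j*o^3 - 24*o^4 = (j - 6*o)*(j - 4*o)*(j - o)*(j + o)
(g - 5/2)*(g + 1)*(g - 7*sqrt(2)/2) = g^3 - 7*sqrt(2)*g^2/2 - 3*g^2/2 - 5*g/2 + 21*sqrt(2)*g/4 + 35*sqrt(2)/4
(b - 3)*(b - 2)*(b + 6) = b^3 + b^2 - 24*b + 36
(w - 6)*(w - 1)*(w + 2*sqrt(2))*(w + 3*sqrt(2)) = w^4 - 7*w^3 + 5*sqrt(2)*w^3 - 35*sqrt(2)*w^2 + 18*w^2 - 84*w + 30*sqrt(2)*w + 72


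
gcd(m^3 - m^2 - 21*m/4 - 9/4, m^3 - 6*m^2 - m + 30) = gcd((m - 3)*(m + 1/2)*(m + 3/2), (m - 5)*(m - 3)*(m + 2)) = m - 3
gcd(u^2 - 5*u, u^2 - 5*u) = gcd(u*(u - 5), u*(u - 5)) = u^2 - 5*u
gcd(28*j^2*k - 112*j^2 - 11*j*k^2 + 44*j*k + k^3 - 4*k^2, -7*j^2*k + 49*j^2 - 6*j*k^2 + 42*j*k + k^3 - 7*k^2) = 7*j - k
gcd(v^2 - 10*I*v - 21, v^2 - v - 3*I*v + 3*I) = v - 3*I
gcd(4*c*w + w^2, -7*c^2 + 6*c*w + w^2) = 1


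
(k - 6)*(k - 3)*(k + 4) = k^3 - 5*k^2 - 18*k + 72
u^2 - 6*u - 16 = (u - 8)*(u + 2)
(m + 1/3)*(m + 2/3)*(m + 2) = m^3 + 3*m^2 + 20*m/9 + 4/9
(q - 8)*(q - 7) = q^2 - 15*q + 56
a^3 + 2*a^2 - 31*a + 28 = (a - 4)*(a - 1)*(a + 7)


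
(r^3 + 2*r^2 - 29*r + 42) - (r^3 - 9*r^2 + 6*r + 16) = 11*r^2 - 35*r + 26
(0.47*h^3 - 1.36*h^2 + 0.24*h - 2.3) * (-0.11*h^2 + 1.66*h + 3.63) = -0.0517*h^5 + 0.9298*h^4 - 0.5779*h^3 - 4.2854*h^2 - 2.9468*h - 8.349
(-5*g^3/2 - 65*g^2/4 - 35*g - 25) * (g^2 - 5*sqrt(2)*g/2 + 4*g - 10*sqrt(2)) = -5*g^5/2 - 105*g^4/4 + 25*sqrt(2)*g^4/4 - 100*g^3 + 525*sqrt(2)*g^3/8 - 165*g^2 + 250*sqrt(2)*g^2 - 100*g + 825*sqrt(2)*g/2 + 250*sqrt(2)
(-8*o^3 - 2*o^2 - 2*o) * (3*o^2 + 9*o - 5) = -24*o^5 - 78*o^4 + 16*o^3 - 8*o^2 + 10*o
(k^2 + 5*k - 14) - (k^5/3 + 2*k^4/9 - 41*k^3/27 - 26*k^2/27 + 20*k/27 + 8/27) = -k^5/3 - 2*k^4/9 + 41*k^3/27 + 53*k^2/27 + 115*k/27 - 386/27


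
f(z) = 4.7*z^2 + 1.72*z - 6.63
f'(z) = 9.4*z + 1.72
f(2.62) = 30.14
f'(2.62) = 26.35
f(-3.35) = 40.35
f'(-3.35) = -29.77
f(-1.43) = 0.52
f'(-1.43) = -11.72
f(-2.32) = 14.68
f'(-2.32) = -20.09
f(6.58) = 208.18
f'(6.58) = 63.57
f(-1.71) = 4.17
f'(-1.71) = -14.35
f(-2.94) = 28.94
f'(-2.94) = -25.92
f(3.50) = 56.96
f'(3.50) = 34.62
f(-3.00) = 30.51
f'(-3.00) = -26.48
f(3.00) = 40.83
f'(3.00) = 29.92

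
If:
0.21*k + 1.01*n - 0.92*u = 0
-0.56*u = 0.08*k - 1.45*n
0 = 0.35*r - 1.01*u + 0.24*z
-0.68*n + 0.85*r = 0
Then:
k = 0.549483488619468*z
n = 0.136727281395162*z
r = 0.109381825116129*z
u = 0.275528355238263*z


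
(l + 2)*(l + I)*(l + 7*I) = l^3 + 2*l^2 + 8*I*l^2 - 7*l + 16*I*l - 14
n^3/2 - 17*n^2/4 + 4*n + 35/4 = (n/2 + 1/2)*(n - 7)*(n - 5/2)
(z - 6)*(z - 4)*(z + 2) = z^3 - 8*z^2 + 4*z + 48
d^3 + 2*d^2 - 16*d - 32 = (d - 4)*(d + 2)*(d + 4)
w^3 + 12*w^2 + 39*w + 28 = (w + 1)*(w + 4)*(w + 7)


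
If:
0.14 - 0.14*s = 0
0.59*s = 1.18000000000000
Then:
No Solution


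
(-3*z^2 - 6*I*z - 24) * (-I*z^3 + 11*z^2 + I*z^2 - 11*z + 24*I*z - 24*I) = 3*I*z^5 - 39*z^4 - 3*I*z^4 + 39*z^3 - 114*I*z^3 - 120*z^2 + 114*I*z^2 + 120*z - 576*I*z + 576*I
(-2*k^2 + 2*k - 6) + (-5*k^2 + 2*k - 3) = -7*k^2 + 4*k - 9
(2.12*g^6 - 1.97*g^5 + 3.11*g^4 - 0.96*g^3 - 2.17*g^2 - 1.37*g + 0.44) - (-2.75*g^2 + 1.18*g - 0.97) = 2.12*g^6 - 1.97*g^5 + 3.11*g^4 - 0.96*g^3 + 0.58*g^2 - 2.55*g + 1.41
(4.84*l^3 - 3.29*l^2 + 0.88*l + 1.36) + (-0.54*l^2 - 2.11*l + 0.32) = 4.84*l^3 - 3.83*l^2 - 1.23*l + 1.68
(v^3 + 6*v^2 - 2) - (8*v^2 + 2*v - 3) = v^3 - 2*v^2 - 2*v + 1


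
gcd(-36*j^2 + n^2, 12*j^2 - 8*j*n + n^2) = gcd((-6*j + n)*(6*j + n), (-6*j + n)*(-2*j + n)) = 6*j - n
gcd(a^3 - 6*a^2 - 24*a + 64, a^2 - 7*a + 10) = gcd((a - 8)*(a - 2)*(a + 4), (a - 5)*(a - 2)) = a - 2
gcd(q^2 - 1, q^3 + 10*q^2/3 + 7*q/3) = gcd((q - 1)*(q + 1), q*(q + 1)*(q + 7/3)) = q + 1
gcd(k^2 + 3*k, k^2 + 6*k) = k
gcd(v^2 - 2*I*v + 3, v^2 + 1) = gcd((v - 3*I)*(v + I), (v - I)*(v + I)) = v + I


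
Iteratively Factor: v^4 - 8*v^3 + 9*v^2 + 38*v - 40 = (v + 2)*(v^3 - 10*v^2 + 29*v - 20) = (v - 5)*(v + 2)*(v^2 - 5*v + 4) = (v - 5)*(v - 1)*(v + 2)*(v - 4)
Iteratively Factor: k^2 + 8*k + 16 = (k + 4)*(k + 4)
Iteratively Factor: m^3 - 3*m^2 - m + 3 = (m - 3)*(m^2 - 1) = (m - 3)*(m + 1)*(m - 1)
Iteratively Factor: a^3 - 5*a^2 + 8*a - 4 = (a - 1)*(a^2 - 4*a + 4) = (a - 2)*(a - 1)*(a - 2)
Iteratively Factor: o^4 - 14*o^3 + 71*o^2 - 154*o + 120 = (o - 4)*(o^3 - 10*o^2 + 31*o - 30) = (o - 5)*(o - 4)*(o^2 - 5*o + 6) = (o - 5)*(o - 4)*(o - 3)*(o - 2)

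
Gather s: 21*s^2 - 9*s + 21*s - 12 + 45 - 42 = 21*s^2 + 12*s - 9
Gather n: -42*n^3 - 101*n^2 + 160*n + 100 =-42*n^3 - 101*n^2 + 160*n + 100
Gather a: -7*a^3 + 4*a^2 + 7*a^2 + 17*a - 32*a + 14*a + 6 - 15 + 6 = -7*a^3 + 11*a^2 - a - 3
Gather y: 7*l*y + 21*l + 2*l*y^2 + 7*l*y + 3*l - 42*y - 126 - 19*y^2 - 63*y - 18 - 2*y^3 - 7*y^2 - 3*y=24*l - 2*y^3 + y^2*(2*l - 26) + y*(14*l - 108) - 144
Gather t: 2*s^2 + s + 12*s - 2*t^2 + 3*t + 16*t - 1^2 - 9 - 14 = 2*s^2 + 13*s - 2*t^2 + 19*t - 24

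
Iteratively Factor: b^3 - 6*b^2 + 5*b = (b - 5)*(b^2 - b) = b*(b - 5)*(b - 1)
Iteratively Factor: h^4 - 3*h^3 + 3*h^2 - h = (h - 1)*(h^3 - 2*h^2 + h) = h*(h - 1)*(h^2 - 2*h + 1) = h*(h - 1)^2*(h - 1)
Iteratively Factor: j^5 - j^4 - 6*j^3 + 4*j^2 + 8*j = (j + 1)*(j^4 - 2*j^3 - 4*j^2 + 8*j) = (j - 2)*(j + 1)*(j^3 - 4*j) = j*(j - 2)*(j + 1)*(j^2 - 4) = j*(j - 2)*(j + 1)*(j + 2)*(j - 2)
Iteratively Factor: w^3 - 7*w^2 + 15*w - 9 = (w - 3)*(w^2 - 4*w + 3) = (w - 3)^2*(w - 1)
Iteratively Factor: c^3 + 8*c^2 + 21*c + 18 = (c + 2)*(c^2 + 6*c + 9) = (c + 2)*(c + 3)*(c + 3)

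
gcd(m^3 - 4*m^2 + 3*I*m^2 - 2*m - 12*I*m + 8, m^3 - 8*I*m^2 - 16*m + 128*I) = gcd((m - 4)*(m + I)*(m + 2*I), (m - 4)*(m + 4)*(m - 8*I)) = m - 4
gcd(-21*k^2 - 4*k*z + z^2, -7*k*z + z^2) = -7*k + z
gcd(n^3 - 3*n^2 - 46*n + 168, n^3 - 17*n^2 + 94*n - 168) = n^2 - 10*n + 24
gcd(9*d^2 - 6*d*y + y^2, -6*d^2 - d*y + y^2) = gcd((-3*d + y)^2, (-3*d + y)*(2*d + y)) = -3*d + y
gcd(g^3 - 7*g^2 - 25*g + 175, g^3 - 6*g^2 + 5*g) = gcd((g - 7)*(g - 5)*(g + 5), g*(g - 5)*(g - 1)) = g - 5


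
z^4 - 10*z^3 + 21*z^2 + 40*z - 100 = (z - 5)^2*(z - 2)*(z + 2)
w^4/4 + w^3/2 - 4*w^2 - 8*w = w*(w/4 + 1)*(w - 4)*(w + 2)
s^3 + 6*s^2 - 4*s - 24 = (s - 2)*(s + 2)*(s + 6)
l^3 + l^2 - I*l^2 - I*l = l*(l + 1)*(l - I)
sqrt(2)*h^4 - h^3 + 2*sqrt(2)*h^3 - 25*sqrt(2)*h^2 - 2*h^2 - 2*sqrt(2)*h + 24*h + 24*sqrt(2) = (h - 4)*(h + 6)*(h - sqrt(2))*(sqrt(2)*h + 1)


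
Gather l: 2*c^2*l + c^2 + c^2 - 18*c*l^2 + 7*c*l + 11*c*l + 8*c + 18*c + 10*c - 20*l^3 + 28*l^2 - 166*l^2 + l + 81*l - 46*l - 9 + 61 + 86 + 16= 2*c^2 + 36*c - 20*l^3 + l^2*(-18*c - 138) + l*(2*c^2 + 18*c + 36) + 154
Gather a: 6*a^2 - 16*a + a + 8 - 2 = 6*a^2 - 15*a + 6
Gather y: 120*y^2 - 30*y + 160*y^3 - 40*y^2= 160*y^3 + 80*y^2 - 30*y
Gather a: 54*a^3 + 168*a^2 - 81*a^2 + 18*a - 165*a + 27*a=54*a^3 + 87*a^2 - 120*a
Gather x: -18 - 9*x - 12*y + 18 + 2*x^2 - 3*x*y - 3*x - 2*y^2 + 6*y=2*x^2 + x*(-3*y - 12) - 2*y^2 - 6*y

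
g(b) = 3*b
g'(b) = 3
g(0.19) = 0.57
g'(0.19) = 3.00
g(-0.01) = -0.03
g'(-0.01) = 3.00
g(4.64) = 13.92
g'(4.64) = 3.00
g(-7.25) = -21.75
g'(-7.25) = 3.00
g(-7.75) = -23.25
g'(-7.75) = 3.00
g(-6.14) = -18.42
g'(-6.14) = 3.00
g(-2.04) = -6.12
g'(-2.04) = 3.00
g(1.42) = 4.26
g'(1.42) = 3.00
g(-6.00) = -18.00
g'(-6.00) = 3.00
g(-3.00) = -9.00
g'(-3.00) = 3.00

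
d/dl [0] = 0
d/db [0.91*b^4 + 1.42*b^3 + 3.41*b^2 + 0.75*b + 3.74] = 3.64*b^3 + 4.26*b^2 + 6.82*b + 0.75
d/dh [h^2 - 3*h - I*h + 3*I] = 2*h - 3 - I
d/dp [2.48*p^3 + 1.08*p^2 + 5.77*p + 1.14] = 7.44*p^2 + 2.16*p + 5.77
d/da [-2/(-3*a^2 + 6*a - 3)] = 4*(1 - a)/(3*(a^2 - 2*a + 1)^2)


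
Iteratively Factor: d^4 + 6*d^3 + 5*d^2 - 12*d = (d)*(d^3 + 6*d^2 + 5*d - 12) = d*(d + 4)*(d^2 + 2*d - 3) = d*(d - 1)*(d + 4)*(d + 3)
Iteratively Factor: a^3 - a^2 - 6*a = (a + 2)*(a^2 - 3*a) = a*(a + 2)*(a - 3)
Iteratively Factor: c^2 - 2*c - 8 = (c + 2)*(c - 4)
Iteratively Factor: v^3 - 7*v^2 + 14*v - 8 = (v - 4)*(v^2 - 3*v + 2) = (v - 4)*(v - 1)*(v - 2)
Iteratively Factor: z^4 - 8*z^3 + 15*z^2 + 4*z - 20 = (z - 2)*(z^3 - 6*z^2 + 3*z + 10) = (z - 5)*(z - 2)*(z^2 - z - 2) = (z - 5)*(z - 2)^2*(z + 1)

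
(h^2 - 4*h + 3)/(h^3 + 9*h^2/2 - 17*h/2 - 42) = 2*(h - 1)/(2*h^2 + 15*h + 28)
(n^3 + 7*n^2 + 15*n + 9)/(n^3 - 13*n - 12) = (n + 3)/(n - 4)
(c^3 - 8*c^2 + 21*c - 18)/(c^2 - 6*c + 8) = (c^2 - 6*c + 9)/(c - 4)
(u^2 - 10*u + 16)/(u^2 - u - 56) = (u - 2)/(u + 7)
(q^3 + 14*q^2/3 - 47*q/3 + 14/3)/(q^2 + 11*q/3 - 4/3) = (q^2 + 5*q - 14)/(q + 4)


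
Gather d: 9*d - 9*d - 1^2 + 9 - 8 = 0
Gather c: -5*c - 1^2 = -5*c - 1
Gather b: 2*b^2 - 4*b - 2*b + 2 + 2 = 2*b^2 - 6*b + 4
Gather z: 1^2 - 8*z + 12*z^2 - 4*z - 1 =12*z^2 - 12*z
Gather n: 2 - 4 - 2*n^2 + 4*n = -2*n^2 + 4*n - 2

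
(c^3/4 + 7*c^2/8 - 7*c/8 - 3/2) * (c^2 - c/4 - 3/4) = c^5/4 + 13*c^4/16 - 41*c^3/32 - 31*c^2/16 + 33*c/32 + 9/8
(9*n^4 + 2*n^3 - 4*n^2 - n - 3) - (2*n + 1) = 9*n^4 + 2*n^3 - 4*n^2 - 3*n - 4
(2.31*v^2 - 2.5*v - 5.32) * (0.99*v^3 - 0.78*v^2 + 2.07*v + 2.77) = 2.2869*v^5 - 4.2768*v^4 + 1.4649*v^3 + 5.3733*v^2 - 17.9374*v - 14.7364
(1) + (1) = 2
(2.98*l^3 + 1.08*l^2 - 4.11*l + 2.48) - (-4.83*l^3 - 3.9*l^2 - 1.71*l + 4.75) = 7.81*l^3 + 4.98*l^2 - 2.4*l - 2.27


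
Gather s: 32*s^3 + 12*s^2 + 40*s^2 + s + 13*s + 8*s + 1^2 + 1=32*s^3 + 52*s^2 + 22*s + 2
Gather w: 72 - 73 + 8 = 7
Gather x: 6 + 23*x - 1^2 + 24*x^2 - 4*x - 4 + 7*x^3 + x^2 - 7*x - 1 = 7*x^3 + 25*x^2 + 12*x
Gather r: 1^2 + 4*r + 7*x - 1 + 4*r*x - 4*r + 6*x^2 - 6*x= 4*r*x + 6*x^2 + x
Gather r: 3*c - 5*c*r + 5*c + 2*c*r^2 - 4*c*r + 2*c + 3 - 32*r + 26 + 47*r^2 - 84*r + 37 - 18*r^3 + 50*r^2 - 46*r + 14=10*c - 18*r^3 + r^2*(2*c + 97) + r*(-9*c - 162) + 80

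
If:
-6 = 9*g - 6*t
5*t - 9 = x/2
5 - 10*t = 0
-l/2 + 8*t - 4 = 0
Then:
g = -1/3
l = 0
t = 1/2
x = -13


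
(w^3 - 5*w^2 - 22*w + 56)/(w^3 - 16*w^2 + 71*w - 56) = (w^2 + 2*w - 8)/(w^2 - 9*w + 8)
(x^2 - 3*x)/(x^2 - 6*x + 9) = x/(x - 3)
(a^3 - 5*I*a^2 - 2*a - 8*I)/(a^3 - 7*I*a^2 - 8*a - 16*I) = (a - 2*I)/(a - 4*I)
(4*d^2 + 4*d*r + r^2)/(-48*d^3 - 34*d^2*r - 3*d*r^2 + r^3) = (2*d + r)/(-24*d^2 - 5*d*r + r^2)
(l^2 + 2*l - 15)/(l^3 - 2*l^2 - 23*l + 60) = 1/(l - 4)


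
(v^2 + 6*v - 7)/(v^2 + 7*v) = (v - 1)/v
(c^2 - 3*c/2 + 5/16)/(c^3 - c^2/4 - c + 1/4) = (c - 5/4)/(c^2 - 1)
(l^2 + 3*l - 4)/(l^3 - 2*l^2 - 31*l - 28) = (l - 1)/(l^2 - 6*l - 7)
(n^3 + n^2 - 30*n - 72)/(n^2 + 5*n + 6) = (n^2 - 2*n - 24)/(n + 2)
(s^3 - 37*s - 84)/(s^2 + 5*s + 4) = (s^2 - 4*s - 21)/(s + 1)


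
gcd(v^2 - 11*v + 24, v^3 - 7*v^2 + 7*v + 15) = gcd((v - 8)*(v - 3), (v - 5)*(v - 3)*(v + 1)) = v - 3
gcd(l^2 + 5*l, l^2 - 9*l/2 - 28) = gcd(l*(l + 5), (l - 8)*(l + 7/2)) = 1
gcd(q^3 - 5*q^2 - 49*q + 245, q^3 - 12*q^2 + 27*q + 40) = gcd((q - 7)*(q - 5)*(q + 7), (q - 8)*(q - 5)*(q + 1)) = q - 5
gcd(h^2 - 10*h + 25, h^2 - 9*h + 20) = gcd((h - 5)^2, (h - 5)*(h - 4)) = h - 5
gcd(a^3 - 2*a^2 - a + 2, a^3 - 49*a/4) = 1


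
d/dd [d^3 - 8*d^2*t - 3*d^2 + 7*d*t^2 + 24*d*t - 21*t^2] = 3*d^2 - 16*d*t - 6*d + 7*t^2 + 24*t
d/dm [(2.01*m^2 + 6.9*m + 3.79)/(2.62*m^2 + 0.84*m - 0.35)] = (-16.3896*m^2 - 21.2666*m - 5.5986)/(6.8644*m^4 + 4.4016*m^3 - 1.1284*m^2 - 0.588*m + 0.1225)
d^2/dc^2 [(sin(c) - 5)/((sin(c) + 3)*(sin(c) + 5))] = (-sin(c)^5 + 28*sin(c)^4 + 212*sin(c)^3 + 110*sin(c)^2 - 1155*sin(c) - 730)/((sin(c) + 3)^3*(sin(c) + 5)^3)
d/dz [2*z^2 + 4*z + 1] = 4*z + 4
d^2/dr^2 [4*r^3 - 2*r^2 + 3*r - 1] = 24*r - 4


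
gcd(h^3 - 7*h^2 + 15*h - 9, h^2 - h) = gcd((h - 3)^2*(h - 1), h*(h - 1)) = h - 1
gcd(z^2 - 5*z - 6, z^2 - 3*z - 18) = z - 6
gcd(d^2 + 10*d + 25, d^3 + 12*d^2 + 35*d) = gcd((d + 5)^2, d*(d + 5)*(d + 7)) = d + 5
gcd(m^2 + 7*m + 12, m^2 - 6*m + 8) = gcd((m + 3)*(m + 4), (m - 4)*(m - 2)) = 1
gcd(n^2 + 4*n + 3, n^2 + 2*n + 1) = n + 1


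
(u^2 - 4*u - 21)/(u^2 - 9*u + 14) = (u + 3)/(u - 2)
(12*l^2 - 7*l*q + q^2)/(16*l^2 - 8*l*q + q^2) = (-3*l + q)/(-4*l + q)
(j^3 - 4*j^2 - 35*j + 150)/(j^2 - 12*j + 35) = (j^2 + j - 30)/(j - 7)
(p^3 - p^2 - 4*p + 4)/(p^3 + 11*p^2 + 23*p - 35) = (p^2 - 4)/(p^2 + 12*p + 35)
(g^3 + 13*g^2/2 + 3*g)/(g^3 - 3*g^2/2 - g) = (g + 6)/(g - 2)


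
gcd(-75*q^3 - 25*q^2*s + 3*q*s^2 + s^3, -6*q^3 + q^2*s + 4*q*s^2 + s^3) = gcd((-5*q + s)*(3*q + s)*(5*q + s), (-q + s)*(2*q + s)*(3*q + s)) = 3*q + s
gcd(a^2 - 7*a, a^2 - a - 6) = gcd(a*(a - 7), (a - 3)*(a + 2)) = 1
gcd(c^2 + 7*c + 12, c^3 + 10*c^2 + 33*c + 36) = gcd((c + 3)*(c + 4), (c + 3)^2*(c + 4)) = c^2 + 7*c + 12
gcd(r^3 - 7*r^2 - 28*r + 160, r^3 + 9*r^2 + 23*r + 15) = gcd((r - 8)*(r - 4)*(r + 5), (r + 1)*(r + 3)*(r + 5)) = r + 5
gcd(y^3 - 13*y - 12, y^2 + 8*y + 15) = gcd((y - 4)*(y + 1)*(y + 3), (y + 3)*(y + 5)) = y + 3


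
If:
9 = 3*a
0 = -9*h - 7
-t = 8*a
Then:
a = 3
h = -7/9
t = -24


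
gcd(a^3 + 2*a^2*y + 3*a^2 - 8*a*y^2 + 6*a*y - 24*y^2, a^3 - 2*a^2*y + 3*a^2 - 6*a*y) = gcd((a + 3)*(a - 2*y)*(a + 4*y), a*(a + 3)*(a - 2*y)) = -a^2 + 2*a*y - 3*a + 6*y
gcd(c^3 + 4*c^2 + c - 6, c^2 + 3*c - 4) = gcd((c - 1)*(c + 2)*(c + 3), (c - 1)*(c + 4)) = c - 1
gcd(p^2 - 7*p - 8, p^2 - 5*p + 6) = 1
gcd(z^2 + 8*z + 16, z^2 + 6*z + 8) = z + 4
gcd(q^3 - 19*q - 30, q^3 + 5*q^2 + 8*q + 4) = q + 2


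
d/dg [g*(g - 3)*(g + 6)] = 3*g^2 + 6*g - 18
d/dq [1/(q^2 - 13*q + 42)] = (13 - 2*q)/(q^2 - 13*q + 42)^2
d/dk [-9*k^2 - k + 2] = -18*k - 1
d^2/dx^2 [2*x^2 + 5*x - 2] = 4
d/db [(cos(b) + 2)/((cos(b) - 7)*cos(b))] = (sin(b) - 14*sin(b)/cos(b)^2 + 4*tan(b))/(cos(b) - 7)^2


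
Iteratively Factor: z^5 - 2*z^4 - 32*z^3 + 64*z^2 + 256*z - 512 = (z - 4)*(z^4 + 2*z^3 - 24*z^2 - 32*z + 128) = (z - 4)*(z - 2)*(z^3 + 4*z^2 - 16*z - 64) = (z - 4)*(z - 2)*(z + 4)*(z^2 - 16) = (z - 4)^2*(z - 2)*(z + 4)*(z + 4)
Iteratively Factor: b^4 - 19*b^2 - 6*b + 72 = (b - 4)*(b^3 + 4*b^2 - 3*b - 18) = (b - 4)*(b - 2)*(b^2 + 6*b + 9) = (b - 4)*(b - 2)*(b + 3)*(b + 3)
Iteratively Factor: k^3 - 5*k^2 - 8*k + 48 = (k - 4)*(k^2 - k - 12) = (k - 4)^2*(k + 3)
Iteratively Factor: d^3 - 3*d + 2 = (d - 1)*(d^2 + d - 2) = (d - 1)*(d + 2)*(d - 1)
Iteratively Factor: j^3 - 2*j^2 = (j)*(j^2 - 2*j) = j*(j - 2)*(j)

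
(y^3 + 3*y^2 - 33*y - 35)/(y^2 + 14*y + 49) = (y^2 - 4*y - 5)/(y + 7)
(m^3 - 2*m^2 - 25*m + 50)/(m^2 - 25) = m - 2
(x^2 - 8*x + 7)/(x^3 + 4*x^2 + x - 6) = (x - 7)/(x^2 + 5*x + 6)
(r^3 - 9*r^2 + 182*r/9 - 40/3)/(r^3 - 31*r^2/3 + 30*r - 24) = (r - 5/3)/(r - 3)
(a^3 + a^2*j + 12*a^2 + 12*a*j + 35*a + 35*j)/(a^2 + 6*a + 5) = (a^2 + a*j + 7*a + 7*j)/(a + 1)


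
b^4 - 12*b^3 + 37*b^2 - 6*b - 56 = (b - 7)*(b - 4)*(b - 2)*(b + 1)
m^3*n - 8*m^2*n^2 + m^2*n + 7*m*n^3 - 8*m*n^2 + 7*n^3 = (m - 7*n)*(m - n)*(m*n + n)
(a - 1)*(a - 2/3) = a^2 - 5*a/3 + 2/3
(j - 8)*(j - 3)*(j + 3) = j^3 - 8*j^2 - 9*j + 72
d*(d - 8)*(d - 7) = d^3 - 15*d^2 + 56*d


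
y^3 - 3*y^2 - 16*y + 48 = (y - 4)*(y - 3)*(y + 4)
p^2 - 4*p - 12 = (p - 6)*(p + 2)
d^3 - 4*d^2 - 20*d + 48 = (d - 6)*(d - 2)*(d + 4)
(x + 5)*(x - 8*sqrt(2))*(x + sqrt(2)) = x^3 - 7*sqrt(2)*x^2 + 5*x^2 - 35*sqrt(2)*x - 16*x - 80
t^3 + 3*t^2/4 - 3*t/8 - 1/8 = (t - 1/2)*(t + 1/4)*(t + 1)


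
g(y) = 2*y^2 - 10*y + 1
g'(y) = 4*y - 10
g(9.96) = 99.80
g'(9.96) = 29.84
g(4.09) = -6.44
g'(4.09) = 6.36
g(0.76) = -5.44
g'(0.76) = -6.96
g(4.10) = -6.38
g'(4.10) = 6.40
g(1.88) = -10.73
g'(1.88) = -2.48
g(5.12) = 2.23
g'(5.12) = 10.48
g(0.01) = 0.90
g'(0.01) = -9.96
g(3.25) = -10.38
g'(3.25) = 3.00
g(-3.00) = 49.00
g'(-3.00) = -22.00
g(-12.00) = 409.00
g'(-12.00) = -58.00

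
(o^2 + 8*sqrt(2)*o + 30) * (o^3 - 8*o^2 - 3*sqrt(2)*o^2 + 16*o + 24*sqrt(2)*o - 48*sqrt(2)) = o^5 - 8*o^4 + 5*sqrt(2)*o^4 - 40*sqrt(2)*o^3 - 2*o^3 - 10*sqrt(2)*o^2 + 144*o^2 - 288*o + 720*sqrt(2)*o - 1440*sqrt(2)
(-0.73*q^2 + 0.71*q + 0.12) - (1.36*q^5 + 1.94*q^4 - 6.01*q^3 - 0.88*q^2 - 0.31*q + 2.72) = -1.36*q^5 - 1.94*q^4 + 6.01*q^3 + 0.15*q^2 + 1.02*q - 2.6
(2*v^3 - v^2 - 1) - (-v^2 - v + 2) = 2*v^3 + v - 3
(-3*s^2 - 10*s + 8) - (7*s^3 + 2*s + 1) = -7*s^3 - 3*s^2 - 12*s + 7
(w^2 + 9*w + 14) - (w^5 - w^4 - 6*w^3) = -w^5 + w^4 + 6*w^3 + w^2 + 9*w + 14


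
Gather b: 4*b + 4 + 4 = 4*b + 8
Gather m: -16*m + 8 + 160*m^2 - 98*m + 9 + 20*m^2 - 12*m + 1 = 180*m^2 - 126*m + 18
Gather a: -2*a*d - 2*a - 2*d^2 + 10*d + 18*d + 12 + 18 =a*(-2*d - 2) - 2*d^2 + 28*d + 30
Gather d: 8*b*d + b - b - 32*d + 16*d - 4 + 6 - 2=d*(8*b - 16)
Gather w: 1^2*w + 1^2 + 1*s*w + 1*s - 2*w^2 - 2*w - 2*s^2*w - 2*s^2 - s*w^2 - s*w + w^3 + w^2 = -2*s^2 + s + w^3 + w^2*(-s - 1) + w*(-2*s^2 - 1) + 1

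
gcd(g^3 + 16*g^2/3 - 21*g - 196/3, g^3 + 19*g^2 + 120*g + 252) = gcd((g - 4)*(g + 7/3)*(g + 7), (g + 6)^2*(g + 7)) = g + 7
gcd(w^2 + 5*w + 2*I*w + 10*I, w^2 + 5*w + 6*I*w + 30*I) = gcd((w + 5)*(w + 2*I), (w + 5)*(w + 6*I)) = w + 5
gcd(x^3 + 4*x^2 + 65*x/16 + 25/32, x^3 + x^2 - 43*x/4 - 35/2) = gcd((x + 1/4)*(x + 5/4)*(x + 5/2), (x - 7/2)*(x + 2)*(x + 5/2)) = x + 5/2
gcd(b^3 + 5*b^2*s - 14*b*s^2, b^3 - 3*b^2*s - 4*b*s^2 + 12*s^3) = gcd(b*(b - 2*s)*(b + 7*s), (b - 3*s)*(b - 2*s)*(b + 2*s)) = -b + 2*s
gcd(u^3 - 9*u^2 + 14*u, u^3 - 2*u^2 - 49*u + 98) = u^2 - 9*u + 14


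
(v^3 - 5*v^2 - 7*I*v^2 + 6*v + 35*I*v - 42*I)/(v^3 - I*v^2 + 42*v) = (v^2 - 5*v + 6)/(v*(v + 6*I))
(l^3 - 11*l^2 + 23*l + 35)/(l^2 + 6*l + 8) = (l^3 - 11*l^2 + 23*l + 35)/(l^2 + 6*l + 8)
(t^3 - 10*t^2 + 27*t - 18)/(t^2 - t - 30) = (t^2 - 4*t + 3)/(t + 5)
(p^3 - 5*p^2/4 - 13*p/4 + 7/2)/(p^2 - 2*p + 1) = (4*p^2 - p - 14)/(4*(p - 1))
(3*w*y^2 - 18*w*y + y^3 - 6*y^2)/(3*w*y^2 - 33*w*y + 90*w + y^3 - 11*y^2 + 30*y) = y/(y - 5)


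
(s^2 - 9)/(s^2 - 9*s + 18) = (s + 3)/(s - 6)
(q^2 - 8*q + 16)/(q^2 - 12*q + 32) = (q - 4)/(q - 8)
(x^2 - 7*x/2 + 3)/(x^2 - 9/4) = 2*(x - 2)/(2*x + 3)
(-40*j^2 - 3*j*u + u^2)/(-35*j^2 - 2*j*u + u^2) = (-8*j + u)/(-7*j + u)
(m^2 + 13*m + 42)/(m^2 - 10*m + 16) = (m^2 + 13*m + 42)/(m^2 - 10*m + 16)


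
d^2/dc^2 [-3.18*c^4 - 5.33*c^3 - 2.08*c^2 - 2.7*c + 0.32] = -38.16*c^2 - 31.98*c - 4.16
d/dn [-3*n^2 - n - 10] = -6*n - 1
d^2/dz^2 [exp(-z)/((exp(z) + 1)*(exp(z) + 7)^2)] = (16*exp(4*z) + 121*exp(3*z) + 303*exp(2*z) + 175*exp(z) + 49)*exp(-z)/(exp(7*z) + 31*exp(6*z) + 381*exp(5*z) + 2339*exp(4*z) + 7427*exp(3*z) + 11613*exp(2*z) + 8575*exp(z) + 2401)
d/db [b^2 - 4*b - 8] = 2*b - 4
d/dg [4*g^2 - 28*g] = 8*g - 28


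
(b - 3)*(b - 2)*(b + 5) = b^3 - 19*b + 30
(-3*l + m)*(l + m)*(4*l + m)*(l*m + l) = -12*l^4*m - 12*l^4 - 11*l^3*m^2 - 11*l^3*m + 2*l^2*m^3 + 2*l^2*m^2 + l*m^4 + l*m^3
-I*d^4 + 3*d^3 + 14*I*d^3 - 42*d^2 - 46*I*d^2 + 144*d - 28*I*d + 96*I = (d - 8)*(d - 6)*(d + 2*I)*(-I*d + 1)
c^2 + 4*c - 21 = (c - 3)*(c + 7)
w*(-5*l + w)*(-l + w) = 5*l^2*w - 6*l*w^2 + w^3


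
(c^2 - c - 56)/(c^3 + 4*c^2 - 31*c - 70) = (c - 8)/(c^2 - 3*c - 10)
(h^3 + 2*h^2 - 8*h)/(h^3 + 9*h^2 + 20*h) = (h - 2)/(h + 5)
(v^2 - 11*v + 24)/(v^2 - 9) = (v - 8)/(v + 3)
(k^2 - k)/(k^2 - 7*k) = (k - 1)/(k - 7)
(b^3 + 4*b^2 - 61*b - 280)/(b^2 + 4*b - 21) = (b^2 - 3*b - 40)/(b - 3)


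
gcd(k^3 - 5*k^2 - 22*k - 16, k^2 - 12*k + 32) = k - 8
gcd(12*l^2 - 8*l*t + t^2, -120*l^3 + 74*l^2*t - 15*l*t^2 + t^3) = -6*l + t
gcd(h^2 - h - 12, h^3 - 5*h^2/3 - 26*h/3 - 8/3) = h - 4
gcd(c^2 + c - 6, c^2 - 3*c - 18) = c + 3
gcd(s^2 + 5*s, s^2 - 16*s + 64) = 1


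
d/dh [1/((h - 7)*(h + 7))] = -2*h/(h^4 - 98*h^2 + 2401)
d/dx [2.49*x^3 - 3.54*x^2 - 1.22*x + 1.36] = 7.47*x^2 - 7.08*x - 1.22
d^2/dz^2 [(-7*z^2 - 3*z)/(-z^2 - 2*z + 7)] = 2*(-11*z^3 + 147*z^2 + 63*z + 385)/(z^6 + 6*z^5 - 9*z^4 - 76*z^3 + 63*z^2 + 294*z - 343)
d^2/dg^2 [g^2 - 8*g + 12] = 2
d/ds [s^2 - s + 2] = 2*s - 1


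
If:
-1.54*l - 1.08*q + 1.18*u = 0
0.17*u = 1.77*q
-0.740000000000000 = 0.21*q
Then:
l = -25.64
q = -3.52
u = -36.69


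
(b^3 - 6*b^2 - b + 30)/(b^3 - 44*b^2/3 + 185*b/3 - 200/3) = 3*(b^2 - b - 6)/(3*b^2 - 29*b + 40)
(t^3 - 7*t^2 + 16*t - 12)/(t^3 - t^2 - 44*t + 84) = (t^2 - 5*t + 6)/(t^2 + t - 42)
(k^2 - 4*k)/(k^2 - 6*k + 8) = k/(k - 2)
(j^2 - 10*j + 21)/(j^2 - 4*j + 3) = (j - 7)/(j - 1)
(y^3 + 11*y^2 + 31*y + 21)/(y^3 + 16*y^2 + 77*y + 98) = (y^2 + 4*y + 3)/(y^2 + 9*y + 14)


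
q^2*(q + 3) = q^3 + 3*q^2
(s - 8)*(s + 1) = s^2 - 7*s - 8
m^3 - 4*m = m*(m - 2)*(m + 2)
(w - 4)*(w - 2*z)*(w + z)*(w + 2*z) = w^4 + w^3*z - 4*w^3 - 4*w^2*z^2 - 4*w^2*z - 4*w*z^3 + 16*w*z^2 + 16*z^3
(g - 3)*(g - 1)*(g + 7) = g^3 + 3*g^2 - 25*g + 21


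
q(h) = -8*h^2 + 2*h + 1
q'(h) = 2 - 16*h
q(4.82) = -175.22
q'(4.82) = -75.12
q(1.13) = -6.96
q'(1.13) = -16.08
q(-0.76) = -5.14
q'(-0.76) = 14.16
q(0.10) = 1.12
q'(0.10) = 0.40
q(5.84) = -260.16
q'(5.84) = -91.44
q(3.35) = -82.08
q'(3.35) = -51.60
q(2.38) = -39.56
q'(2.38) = -36.08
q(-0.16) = 0.48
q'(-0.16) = 4.56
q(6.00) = -275.00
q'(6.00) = -94.00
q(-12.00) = -1175.00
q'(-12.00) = 194.00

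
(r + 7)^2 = r^2 + 14*r + 49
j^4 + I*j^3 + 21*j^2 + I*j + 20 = (j - 4*I)*(j - I)*(j + I)*(j + 5*I)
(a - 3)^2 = a^2 - 6*a + 9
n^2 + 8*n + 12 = (n + 2)*(n + 6)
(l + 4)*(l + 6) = l^2 + 10*l + 24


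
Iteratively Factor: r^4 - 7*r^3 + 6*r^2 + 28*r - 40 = (r - 2)*(r^3 - 5*r^2 - 4*r + 20) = (r - 2)*(r + 2)*(r^2 - 7*r + 10) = (r - 5)*(r - 2)*(r + 2)*(r - 2)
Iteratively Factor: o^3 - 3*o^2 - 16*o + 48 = (o - 3)*(o^2 - 16) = (o - 4)*(o - 3)*(o + 4)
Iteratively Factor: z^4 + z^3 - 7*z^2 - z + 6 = (z - 2)*(z^3 + 3*z^2 - z - 3) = (z - 2)*(z - 1)*(z^2 + 4*z + 3) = (z - 2)*(z - 1)*(z + 3)*(z + 1)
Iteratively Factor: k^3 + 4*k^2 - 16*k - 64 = (k - 4)*(k^2 + 8*k + 16) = (k - 4)*(k + 4)*(k + 4)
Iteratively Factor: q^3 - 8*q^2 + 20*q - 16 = (q - 2)*(q^2 - 6*q + 8) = (q - 4)*(q - 2)*(q - 2)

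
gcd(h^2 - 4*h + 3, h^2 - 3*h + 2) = h - 1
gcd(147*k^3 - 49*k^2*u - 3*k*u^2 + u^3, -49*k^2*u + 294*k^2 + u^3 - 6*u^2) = -49*k^2 + u^2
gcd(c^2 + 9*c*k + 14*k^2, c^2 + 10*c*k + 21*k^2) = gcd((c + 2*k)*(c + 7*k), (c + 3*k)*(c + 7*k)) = c + 7*k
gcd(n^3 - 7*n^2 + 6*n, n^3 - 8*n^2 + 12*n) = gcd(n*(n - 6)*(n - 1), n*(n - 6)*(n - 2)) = n^2 - 6*n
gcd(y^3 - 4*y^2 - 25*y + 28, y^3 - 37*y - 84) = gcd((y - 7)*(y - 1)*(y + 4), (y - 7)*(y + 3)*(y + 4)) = y^2 - 3*y - 28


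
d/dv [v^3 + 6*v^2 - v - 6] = 3*v^2 + 12*v - 1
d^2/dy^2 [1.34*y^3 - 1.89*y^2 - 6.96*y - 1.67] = 8.04*y - 3.78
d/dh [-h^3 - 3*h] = -3*h^2 - 3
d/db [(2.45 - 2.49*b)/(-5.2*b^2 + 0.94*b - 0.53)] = (-12.948*b^2 + 25.48*b - 0.9833)/(27.04*b^4 - 9.776*b^3 + 6.3956*b^2 - 0.9964*b + 0.2809)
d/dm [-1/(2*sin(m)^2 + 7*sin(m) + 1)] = (4*sin(m) + 7)*cos(m)/(7*sin(m) - cos(2*m) + 2)^2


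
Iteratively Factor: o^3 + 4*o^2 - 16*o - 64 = (o - 4)*(o^2 + 8*o + 16) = (o - 4)*(o + 4)*(o + 4)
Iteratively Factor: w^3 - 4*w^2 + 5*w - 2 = (w - 1)*(w^2 - 3*w + 2) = (w - 1)^2*(w - 2)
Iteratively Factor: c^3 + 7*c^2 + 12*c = (c + 3)*(c^2 + 4*c) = (c + 3)*(c + 4)*(c)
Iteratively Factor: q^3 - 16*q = (q)*(q^2 - 16) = q*(q - 4)*(q + 4)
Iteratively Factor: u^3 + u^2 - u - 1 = (u - 1)*(u^2 + 2*u + 1) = (u - 1)*(u + 1)*(u + 1)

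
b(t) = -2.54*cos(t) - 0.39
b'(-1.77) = -2.49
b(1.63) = -0.24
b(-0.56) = -2.54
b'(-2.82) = -0.80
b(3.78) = 1.65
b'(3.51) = -0.91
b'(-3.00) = -0.36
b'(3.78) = -1.51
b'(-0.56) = -1.35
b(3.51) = 1.98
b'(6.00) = -0.71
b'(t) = 2.54*sin(t)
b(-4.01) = 1.25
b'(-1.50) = -2.53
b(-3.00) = 2.12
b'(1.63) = 2.54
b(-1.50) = -0.57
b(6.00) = -2.83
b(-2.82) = 2.02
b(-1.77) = 0.11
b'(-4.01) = 1.94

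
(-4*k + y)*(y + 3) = -4*k*y - 12*k + y^2 + 3*y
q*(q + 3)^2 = q^3 + 6*q^2 + 9*q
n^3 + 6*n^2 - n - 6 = (n - 1)*(n + 1)*(n + 6)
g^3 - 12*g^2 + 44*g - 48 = (g - 6)*(g - 4)*(g - 2)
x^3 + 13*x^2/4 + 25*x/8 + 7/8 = (x + 1/2)*(x + 1)*(x + 7/4)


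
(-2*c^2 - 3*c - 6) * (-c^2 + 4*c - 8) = 2*c^4 - 5*c^3 + 10*c^2 + 48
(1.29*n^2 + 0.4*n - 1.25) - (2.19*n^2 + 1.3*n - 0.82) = -0.9*n^2 - 0.9*n - 0.43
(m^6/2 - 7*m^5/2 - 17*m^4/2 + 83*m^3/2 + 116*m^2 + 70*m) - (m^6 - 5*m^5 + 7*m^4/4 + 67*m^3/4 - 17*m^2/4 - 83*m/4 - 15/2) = -m^6/2 + 3*m^5/2 - 41*m^4/4 + 99*m^3/4 + 481*m^2/4 + 363*m/4 + 15/2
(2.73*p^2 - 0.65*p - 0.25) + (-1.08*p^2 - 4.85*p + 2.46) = 1.65*p^2 - 5.5*p + 2.21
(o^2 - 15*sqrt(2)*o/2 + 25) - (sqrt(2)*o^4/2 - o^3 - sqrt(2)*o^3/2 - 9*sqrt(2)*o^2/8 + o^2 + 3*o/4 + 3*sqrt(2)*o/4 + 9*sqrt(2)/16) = -sqrt(2)*o^4/2 + sqrt(2)*o^3/2 + o^3 + 9*sqrt(2)*o^2/8 - 33*sqrt(2)*o/4 - 3*o/4 - 9*sqrt(2)/16 + 25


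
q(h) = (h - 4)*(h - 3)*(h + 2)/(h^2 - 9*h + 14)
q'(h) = (9 - 2*h)*(h - 4)*(h - 3)*(h + 2)/(h^2 - 9*h + 14)^2 + (h - 4)*(h - 3)/(h^2 - 9*h + 14) + (h - 4)*(h + 2)/(h^2 - 9*h + 14) + (h - 3)*(h + 2)/(h^2 - 9*h + 14) = (h^4 - 18*h^3 + 89*h^2 - 188*h + 188)/(h^4 - 18*h^3 + 109*h^2 - 252*h + 196)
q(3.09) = 0.10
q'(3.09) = 0.93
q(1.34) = 3.95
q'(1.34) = 4.00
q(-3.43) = -1.21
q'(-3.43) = 0.86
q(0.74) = 2.56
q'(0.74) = 1.46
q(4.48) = -0.74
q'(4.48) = -2.14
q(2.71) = -0.58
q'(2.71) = 3.00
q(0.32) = 2.04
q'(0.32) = 1.08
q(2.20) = -6.30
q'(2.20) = 40.06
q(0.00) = 1.71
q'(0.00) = 0.96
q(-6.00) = -3.46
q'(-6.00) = 0.90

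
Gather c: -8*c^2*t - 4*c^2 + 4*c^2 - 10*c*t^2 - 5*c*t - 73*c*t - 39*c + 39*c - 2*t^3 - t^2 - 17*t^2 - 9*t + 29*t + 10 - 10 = -8*c^2*t + c*(-10*t^2 - 78*t) - 2*t^3 - 18*t^2 + 20*t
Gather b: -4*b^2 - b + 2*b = -4*b^2 + b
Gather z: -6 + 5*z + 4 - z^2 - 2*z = -z^2 + 3*z - 2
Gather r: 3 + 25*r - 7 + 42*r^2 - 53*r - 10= 42*r^2 - 28*r - 14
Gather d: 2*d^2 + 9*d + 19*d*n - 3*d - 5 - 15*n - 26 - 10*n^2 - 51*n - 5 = 2*d^2 + d*(19*n + 6) - 10*n^2 - 66*n - 36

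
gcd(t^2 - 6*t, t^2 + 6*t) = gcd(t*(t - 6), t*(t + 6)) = t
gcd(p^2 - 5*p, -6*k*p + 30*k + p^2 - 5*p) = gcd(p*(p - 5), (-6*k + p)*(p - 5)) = p - 5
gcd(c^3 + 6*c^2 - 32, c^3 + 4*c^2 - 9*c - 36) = c + 4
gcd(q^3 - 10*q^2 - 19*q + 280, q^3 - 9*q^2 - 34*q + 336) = q^2 - 15*q + 56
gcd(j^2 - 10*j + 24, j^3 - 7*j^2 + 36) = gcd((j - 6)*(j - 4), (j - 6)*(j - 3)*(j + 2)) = j - 6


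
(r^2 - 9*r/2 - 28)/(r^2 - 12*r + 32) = (r + 7/2)/(r - 4)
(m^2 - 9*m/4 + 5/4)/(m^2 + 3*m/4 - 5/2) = (m - 1)/(m + 2)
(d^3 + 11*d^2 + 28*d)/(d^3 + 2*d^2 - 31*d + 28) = d*(d + 4)/(d^2 - 5*d + 4)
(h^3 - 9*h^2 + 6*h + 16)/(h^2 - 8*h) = h - 1 - 2/h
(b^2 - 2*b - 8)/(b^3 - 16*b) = (b + 2)/(b*(b + 4))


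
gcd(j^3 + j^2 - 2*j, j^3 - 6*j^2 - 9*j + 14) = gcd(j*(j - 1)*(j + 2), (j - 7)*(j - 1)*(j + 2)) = j^2 + j - 2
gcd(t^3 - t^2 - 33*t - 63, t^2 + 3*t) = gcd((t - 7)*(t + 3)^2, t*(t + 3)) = t + 3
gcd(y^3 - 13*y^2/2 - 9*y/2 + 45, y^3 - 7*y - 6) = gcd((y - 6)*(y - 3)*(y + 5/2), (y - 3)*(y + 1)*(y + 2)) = y - 3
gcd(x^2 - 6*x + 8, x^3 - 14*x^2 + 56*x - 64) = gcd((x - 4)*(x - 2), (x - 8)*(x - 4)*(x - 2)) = x^2 - 6*x + 8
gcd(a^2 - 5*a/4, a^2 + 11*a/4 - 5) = a - 5/4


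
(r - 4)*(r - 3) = r^2 - 7*r + 12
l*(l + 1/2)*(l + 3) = l^3 + 7*l^2/2 + 3*l/2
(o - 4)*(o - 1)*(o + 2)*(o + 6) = o^4 + 3*o^3 - 24*o^2 - 28*o + 48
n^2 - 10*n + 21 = (n - 7)*(n - 3)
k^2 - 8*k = k*(k - 8)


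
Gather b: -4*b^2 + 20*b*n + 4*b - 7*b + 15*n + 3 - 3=-4*b^2 + b*(20*n - 3) + 15*n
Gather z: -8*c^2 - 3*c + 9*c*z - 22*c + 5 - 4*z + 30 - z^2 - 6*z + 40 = -8*c^2 - 25*c - z^2 + z*(9*c - 10) + 75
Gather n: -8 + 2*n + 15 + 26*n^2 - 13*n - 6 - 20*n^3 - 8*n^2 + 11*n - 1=-20*n^3 + 18*n^2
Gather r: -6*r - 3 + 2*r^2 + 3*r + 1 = 2*r^2 - 3*r - 2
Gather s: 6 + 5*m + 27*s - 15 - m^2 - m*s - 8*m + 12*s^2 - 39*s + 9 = -m^2 - 3*m + 12*s^2 + s*(-m - 12)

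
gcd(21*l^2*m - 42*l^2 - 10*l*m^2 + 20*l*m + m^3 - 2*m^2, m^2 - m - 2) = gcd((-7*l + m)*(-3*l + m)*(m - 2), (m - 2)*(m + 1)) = m - 2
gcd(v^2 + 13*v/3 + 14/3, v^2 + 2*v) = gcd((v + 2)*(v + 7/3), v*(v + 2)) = v + 2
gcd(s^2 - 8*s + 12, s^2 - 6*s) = s - 6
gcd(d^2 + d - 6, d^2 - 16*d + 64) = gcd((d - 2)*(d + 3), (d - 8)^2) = 1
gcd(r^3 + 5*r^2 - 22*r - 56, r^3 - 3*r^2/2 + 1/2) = 1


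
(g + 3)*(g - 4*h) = g^2 - 4*g*h + 3*g - 12*h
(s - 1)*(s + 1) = s^2 - 1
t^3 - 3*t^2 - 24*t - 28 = (t - 7)*(t + 2)^2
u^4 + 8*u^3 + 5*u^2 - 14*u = u*(u - 1)*(u + 2)*(u + 7)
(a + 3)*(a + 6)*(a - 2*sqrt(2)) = a^3 - 2*sqrt(2)*a^2 + 9*a^2 - 18*sqrt(2)*a + 18*a - 36*sqrt(2)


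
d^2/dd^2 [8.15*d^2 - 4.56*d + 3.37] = 16.3000000000000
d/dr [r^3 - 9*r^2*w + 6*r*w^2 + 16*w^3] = 3*r^2 - 18*r*w + 6*w^2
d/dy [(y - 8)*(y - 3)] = 2*y - 11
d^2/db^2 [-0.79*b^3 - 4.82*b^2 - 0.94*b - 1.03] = -4.74*b - 9.64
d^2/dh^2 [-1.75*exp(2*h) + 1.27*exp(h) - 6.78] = (1.27 - 7.0*exp(h))*exp(h)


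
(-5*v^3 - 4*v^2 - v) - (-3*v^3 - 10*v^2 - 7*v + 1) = -2*v^3 + 6*v^2 + 6*v - 1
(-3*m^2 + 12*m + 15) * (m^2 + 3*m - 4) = -3*m^4 + 3*m^3 + 63*m^2 - 3*m - 60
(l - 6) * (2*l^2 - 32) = 2*l^3 - 12*l^2 - 32*l + 192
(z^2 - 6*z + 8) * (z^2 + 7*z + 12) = z^4 + z^3 - 22*z^2 - 16*z + 96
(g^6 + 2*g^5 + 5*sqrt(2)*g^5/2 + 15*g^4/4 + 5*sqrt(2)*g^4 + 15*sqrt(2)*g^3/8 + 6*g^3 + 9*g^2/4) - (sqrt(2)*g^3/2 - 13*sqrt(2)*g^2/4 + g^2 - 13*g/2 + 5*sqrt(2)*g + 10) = g^6 + 2*g^5 + 5*sqrt(2)*g^5/2 + 15*g^4/4 + 5*sqrt(2)*g^4 + 11*sqrt(2)*g^3/8 + 6*g^3 + 5*g^2/4 + 13*sqrt(2)*g^2/4 - 5*sqrt(2)*g + 13*g/2 - 10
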